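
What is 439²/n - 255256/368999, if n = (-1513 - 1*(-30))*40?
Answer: -86255642199/21889020680 ≈ -3.9406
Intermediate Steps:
n = -59320 (n = (-1513 + 30)*40 = -1483*40 = -59320)
439²/n - 255256/368999 = 439²/(-59320) - 255256/368999 = 192721*(-1/59320) - 255256*1/368999 = -192721/59320 - 255256/368999 = -86255642199/21889020680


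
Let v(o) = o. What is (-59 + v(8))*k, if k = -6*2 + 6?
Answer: 306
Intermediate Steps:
k = -6 (k = -12 + 6 = -6)
(-59 + v(8))*k = (-59 + 8)*(-6) = -51*(-6) = 306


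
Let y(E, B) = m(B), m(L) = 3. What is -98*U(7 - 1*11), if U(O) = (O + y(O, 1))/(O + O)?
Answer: -49/4 ≈ -12.250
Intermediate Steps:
y(E, B) = 3
U(O) = (3 + O)/(2*O) (U(O) = (O + 3)/(O + O) = (3 + O)/((2*O)) = (3 + O)*(1/(2*O)) = (3 + O)/(2*O))
-98*U(7 - 1*11) = -49*(3 + (7 - 1*11))/(7 - 1*11) = -49*(3 + (7 - 11))/(7 - 11) = -49*(3 - 4)/(-4) = -49*(-1)*(-1)/4 = -98*⅛ = -49/4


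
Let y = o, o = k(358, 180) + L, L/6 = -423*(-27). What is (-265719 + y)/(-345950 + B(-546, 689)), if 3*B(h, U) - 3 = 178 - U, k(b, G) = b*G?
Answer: 398259/1038358 ≈ 0.38355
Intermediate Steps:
L = 68526 (L = 6*(-423*(-27)) = 6*11421 = 68526)
k(b, G) = G*b
B(h, U) = 181/3 - U/3 (B(h, U) = 1 + (178 - U)/3 = 1 + (178/3 - U/3) = 181/3 - U/3)
o = 132966 (o = 180*358 + 68526 = 64440 + 68526 = 132966)
y = 132966
(-265719 + y)/(-345950 + B(-546, 689)) = (-265719 + 132966)/(-345950 + (181/3 - ⅓*689)) = -132753/(-345950 + (181/3 - 689/3)) = -132753/(-345950 - 508/3) = -132753/(-1038358/3) = -132753*(-3/1038358) = 398259/1038358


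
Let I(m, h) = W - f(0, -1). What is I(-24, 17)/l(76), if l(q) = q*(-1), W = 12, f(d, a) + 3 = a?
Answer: -4/19 ≈ -0.21053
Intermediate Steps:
f(d, a) = -3 + a
l(q) = -q
I(m, h) = 16 (I(m, h) = 12 - (-3 - 1) = 12 - 1*(-4) = 12 + 4 = 16)
I(-24, 17)/l(76) = 16/((-1*76)) = 16/(-76) = 16*(-1/76) = -4/19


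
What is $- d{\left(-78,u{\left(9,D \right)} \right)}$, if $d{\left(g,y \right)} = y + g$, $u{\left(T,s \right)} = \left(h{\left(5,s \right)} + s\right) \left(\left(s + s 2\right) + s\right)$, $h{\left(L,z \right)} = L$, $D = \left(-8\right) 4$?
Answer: $-3378$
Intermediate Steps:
$D = -32$
$u{\left(T,s \right)} = 4 s \left(5 + s\right)$ ($u{\left(T,s \right)} = \left(5 + s\right) \left(\left(s + s 2\right) + s\right) = \left(5 + s\right) \left(\left(s + 2 s\right) + s\right) = \left(5 + s\right) \left(3 s + s\right) = \left(5 + s\right) 4 s = 4 s \left(5 + s\right)$)
$d{\left(g,y \right)} = g + y$
$- d{\left(-78,u{\left(9,D \right)} \right)} = - (-78 + 4 \left(-32\right) \left(5 - 32\right)) = - (-78 + 4 \left(-32\right) \left(-27\right)) = - (-78 + 3456) = \left(-1\right) 3378 = -3378$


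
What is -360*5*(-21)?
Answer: 37800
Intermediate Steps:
-360*5*(-21) = -40*45*(-21) = -1800*(-21) = 37800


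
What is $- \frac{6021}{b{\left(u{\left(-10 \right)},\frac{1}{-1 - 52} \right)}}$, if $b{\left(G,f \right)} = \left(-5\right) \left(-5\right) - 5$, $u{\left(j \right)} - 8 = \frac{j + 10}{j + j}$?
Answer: $- \frac{6021}{20} \approx -301.05$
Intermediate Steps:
$u{\left(j \right)} = 8 + \frac{10 + j}{2 j}$ ($u{\left(j \right)} = 8 + \frac{j + 10}{j + j} = 8 + \frac{10 + j}{2 j}$)
$b{\left(G,f \right)} = 20$ ($b{\left(G,f \right)} = 25 - 5 = 20$)
$- \frac{6021}{b{\left(u{\left(-10 \right)},\frac{1}{-1 - 52} \right)}} = - \frac{6021}{20}$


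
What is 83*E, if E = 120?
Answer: 9960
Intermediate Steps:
83*E = 83*120 = 9960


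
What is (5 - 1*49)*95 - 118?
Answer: -4298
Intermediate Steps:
(5 - 1*49)*95 - 118 = (5 - 49)*95 - 118 = -44*95 - 118 = -4180 - 118 = -4298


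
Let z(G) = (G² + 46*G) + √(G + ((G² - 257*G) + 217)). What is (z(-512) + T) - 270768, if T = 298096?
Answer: 265920 + √393433 ≈ 2.6655e+5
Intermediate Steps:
z(G) = G² + √(217 + G² - 256*G) + 46*G (z(G) = (G² + 46*G) + √(G + (217 + G² - 257*G)) = (G² + 46*G) + √(217 + G² - 256*G) = G² + √(217 + G² - 256*G) + 46*G)
(z(-512) + T) - 270768 = (((-512)² + √(217 + (-512)² - 256*(-512)) + 46*(-512)) + 298096) - 270768 = ((262144 + √(217 + 262144 + 131072) - 23552) + 298096) - 270768 = ((262144 + √393433 - 23552) + 298096) - 270768 = ((238592 + √393433) + 298096) - 270768 = (536688 + √393433) - 270768 = 265920 + √393433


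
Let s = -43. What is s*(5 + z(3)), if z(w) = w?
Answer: -344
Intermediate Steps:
s*(5 + z(3)) = -43*(5 + 3) = -43*8 = -344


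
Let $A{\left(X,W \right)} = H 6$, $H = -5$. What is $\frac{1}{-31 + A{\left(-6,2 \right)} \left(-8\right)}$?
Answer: $\frac{1}{209} \approx 0.0047847$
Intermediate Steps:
$A{\left(X,W \right)} = -30$ ($A{\left(X,W \right)} = \left(-5\right) 6 = -30$)
$\frac{1}{-31 + A{\left(-6,2 \right)} \left(-8\right)} = \frac{1}{-31 - -240} = \frac{1}{-31 + 240} = \frac{1}{209}$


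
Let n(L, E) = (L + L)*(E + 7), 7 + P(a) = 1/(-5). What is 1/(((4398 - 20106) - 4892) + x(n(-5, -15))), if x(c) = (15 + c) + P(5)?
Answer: -5/102561 ≈ -4.8751e-5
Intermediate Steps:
P(a) = -36/5 (P(a) = -7 + 1/(-5) = -7 + 1*(-⅕) = -7 - ⅕ = -36/5)
n(L, E) = 2*L*(7 + E) (n(L, E) = (2*L)*(7 + E) = 2*L*(7 + E))
x(c) = 39/5 + c (x(c) = (15 + c) - 36/5 = 39/5 + c)
1/(((4398 - 20106) - 4892) + x(n(-5, -15))) = 1/(((4398 - 20106) - 4892) + (39/5 + 2*(-5)*(7 - 15))) = 1/((-15708 - 4892) + (39/5 + 2*(-5)*(-8))) = 1/(-20600 + (39/5 + 80)) = 1/(-20600 + 439/5) = 1/(-102561/5) = -5/102561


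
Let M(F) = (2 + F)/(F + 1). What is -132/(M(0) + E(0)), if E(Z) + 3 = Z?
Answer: 132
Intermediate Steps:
E(Z) = -3 + Z
M(F) = (2 + F)/(1 + F)
-132/(M(0) + E(0)) = -132/((2 + 0)/(1 + 0) + (-3 + 0)) = -132/(2/1 - 3) = -132/(1*2 - 3) = -132/(2 - 3) = -132/(-1) = -132*(-1) = 132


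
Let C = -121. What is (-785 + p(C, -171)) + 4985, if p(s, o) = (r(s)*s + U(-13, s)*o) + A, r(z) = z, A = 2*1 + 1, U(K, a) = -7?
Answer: 20041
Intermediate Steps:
A = 3 (A = 2 + 1 = 3)
p(s, o) = 3 + s² - 7*o (p(s, o) = (s*s - 7*o) + 3 = (s² - 7*o) + 3 = 3 + s² - 7*o)
(-785 + p(C, -171)) + 4985 = (-785 + (3 + (-121)² - 7*(-171))) + 4985 = (-785 + (3 + 14641 + 1197)) + 4985 = (-785 + 15841) + 4985 = 15056 + 4985 = 20041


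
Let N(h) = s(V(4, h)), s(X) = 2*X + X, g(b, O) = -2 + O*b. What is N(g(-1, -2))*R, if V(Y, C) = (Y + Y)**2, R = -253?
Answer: -48576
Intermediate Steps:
V(Y, C) = 4*Y**2 (V(Y, C) = (2*Y)**2 = 4*Y**2)
s(X) = 3*X
N(h) = 192 (N(h) = 3*(4*4**2) = 3*(4*16) = 3*64 = 192)
N(g(-1, -2))*R = 192*(-253) = -48576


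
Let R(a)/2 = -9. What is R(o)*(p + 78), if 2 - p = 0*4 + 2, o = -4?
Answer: -1404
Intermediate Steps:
R(a) = -18 (R(a) = 2*(-9) = -18)
p = 0 (p = 2 - (0*4 + 2) = 2 - (0 + 2) = 2 - 1*2 = 2 - 2 = 0)
R(o)*(p + 78) = -18*(0 + 78) = -18*78 = -1404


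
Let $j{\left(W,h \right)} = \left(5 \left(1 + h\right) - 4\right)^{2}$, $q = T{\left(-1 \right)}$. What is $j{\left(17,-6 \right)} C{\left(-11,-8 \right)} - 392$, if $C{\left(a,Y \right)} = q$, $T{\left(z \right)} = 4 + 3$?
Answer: $5495$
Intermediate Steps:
$T{\left(z \right)} = 7$
$q = 7$
$C{\left(a,Y \right)} = 7$
$j{\left(W,h \right)} = \left(1 + 5 h\right)^{2}$ ($j{\left(W,h \right)} = \left(\left(5 + 5 h\right) - 4\right)^{2} = \left(1 + 5 h\right)^{2}$)
$j{\left(17,-6 \right)} C{\left(-11,-8 \right)} - 392 = \left(1 + 5 \left(-6\right)\right)^{2} \cdot 7 - 392 = \left(1 - 30\right)^{2} \cdot 7 - 392 = \left(-29\right)^{2} \cdot 7 - 392 = 841 \cdot 7 - 392 = 5887 - 392 = 5495$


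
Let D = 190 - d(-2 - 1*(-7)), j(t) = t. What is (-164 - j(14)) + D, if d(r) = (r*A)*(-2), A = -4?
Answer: -28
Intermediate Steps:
d(r) = 8*r (d(r) = (r*(-4))*(-2) = -4*r*(-2) = 8*r)
D = 150 (D = 190 - 8*(-2 - 1*(-7)) = 190 - 8*(-2 + 7) = 190 - 8*5 = 190 - 1*40 = 190 - 40 = 150)
(-164 - j(14)) + D = (-164 - 1*14) + 150 = (-164 - 14) + 150 = -178 + 150 = -28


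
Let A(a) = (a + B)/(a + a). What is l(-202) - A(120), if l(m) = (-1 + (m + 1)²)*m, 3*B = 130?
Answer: -587577649/72 ≈ -8.1608e+6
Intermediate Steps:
B = 130/3 (B = (⅓)*130 = 130/3 ≈ 43.333)
l(m) = m*(-1 + (1 + m)²) (l(m) = (-1 + (1 + m)²)*m = m*(-1 + (1 + m)²))
A(a) = (130/3 + a)/(2*a) (A(a) = (a + 130/3)/(a + a) = (130/3 + a)/((2*a)) = (130/3 + a)*(1/(2*a)) = (130/3 + a)/(2*a))
l(-202) - A(120) = (-202)²*(2 - 202) - (130 + 3*120)/(6*120) = 40804*(-200) - (130 + 360)/(6*120) = -8160800 - 490/(6*120) = -8160800 - 1*49/72 = -8160800 - 49/72 = -587577649/72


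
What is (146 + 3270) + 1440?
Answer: 4856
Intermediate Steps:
(146 + 3270) + 1440 = 3416 + 1440 = 4856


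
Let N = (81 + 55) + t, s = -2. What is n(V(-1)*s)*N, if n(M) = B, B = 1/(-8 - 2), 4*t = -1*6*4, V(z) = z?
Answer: -13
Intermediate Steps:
t = -6 (t = (-1*6*4)/4 = (-6*4)/4 = (1/4)*(-24) = -6)
N = 130 (N = (81 + 55) - 6 = 136 - 6 = 130)
B = -1/10 (B = 1/(-10) = -1/10 ≈ -0.10000)
n(M) = -1/10
n(V(-1)*s)*N = -1/10*130 = -13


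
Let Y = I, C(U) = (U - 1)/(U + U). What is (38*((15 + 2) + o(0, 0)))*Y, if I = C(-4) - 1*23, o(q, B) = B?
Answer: -57817/4 ≈ -14454.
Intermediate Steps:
C(U) = (-1 + U)/(2*U) (C(U) = (-1 + U)/((2*U)) = (-1 + U)*(1/(2*U)) = (-1 + U)/(2*U))
I = -179/8 (I = (½)*(-1 - 4)/(-4) - 1*23 = (½)*(-¼)*(-5) - 23 = 5/8 - 23 = -179/8 ≈ -22.375)
Y = -179/8 ≈ -22.375
(38*((15 + 2) + o(0, 0)))*Y = (38*((15 + 2) + 0))*(-179/8) = (38*(17 + 0))*(-179/8) = (38*17)*(-179/8) = 646*(-179/8) = -57817/4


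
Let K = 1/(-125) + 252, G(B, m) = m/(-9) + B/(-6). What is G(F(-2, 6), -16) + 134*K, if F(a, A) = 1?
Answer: 75979213/2250 ≈ 33769.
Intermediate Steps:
G(B, m) = -B/6 - m/9 (G(B, m) = m*(-1/9) + B*(-1/6) = -m/9 - B/6 = -B/6 - m/9)
K = 31499/125 (K = -1/125 + 252 = 31499/125 ≈ 251.99)
G(F(-2, 6), -16) + 134*K = (-1/6*1 - 1/9*(-16)) + 134*(31499/125) = (-1/6 + 16/9) + 4220866/125 = 29/18 + 4220866/125 = 75979213/2250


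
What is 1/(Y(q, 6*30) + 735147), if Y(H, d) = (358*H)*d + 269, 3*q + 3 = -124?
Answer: -1/1992544 ≈ -5.0187e-7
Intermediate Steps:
q = -127/3 (q = -1 + (⅓)*(-124) = -1 - 124/3 = -127/3 ≈ -42.333)
Y(H, d) = 269 + 358*H*d (Y(H, d) = 358*H*d + 269 = 269 + 358*H*d)
1/(Y(q, 6*30) + 735147) = 1/((269 + 358*(-127/3)*(6*30)) + 735147) = 1/((269 + 358*(-127/3)*180) + 735147) = 1/((269 - 2727960) + 735147) = 1/(-2727691 + 735147) = 1/(-1992544) = -1/1992544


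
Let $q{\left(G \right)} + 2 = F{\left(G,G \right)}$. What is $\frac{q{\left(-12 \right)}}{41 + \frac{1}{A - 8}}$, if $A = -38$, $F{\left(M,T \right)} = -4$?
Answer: $- \frac{276}{1885} \approx -0.14642$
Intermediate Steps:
$q{\left(G \right)} = -6$ ($q{\left(G \right)} = -2 - 4 = -6$)
$\frac{q{\left(-12 \right)}}{41 + \frac{1}{A - 8}} = \frac{1}{41 + \frac{1}{-38 - 8}} \left(-6\right) = \frac{1}{41 + \frac{1}{-46}} \left(-6\right) = \frac{1}{41 - \frac{1}{46}} \left(-6\right) = \frac{1}{\frac{1885}{46}} \left(-6\right) = \frac{46}{1885} \left(-6\right) = - \frac{276}{1885}$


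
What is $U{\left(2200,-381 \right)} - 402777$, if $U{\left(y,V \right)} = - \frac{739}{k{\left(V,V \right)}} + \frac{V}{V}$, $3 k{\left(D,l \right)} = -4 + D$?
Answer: $- \frac{155066543}{385} \approx -4.0277 \cdot 10^{5}$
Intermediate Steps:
$k{\left(D,l \right)} = - \frac{4}{3} + \frac{D}{3}$ ($k{\left(D,l \right)} = \frac{-4 + D}{3} = - \frac{4}{3} + \frac{D}{3}$)
$U{\left(y,V \right)} = 1 - \frac{739}{- \frac{4}{3} + \frac{V}{3}}$ ($U{\left(y,V \right)} = - \frac{739}{- \frac{4}{3} + \frac{V}{3}} + \frac{V}{V} = - \frac{739}{- \frac{4}{3} + \frac{V}{3}} + 1 = 1 - \frac{739}{- \frac{4}{3} + \frac{V}{3}}$)
$U{\left(2200,-381 \right)} - 402777 = \frac{-2221 - 381}{-4 - 381} - 402777 = \frac{1}{-385} \left(-2602\right) - 402777 = \left(- \frac{1}{385}\right) \left(-2602\right) - 402777 = \frac{2602}{385} - 402777 = - \frac{155066543}{385}$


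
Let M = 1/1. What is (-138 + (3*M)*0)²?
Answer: 19044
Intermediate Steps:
M = 1
(-138 + (3*M)*0)² = (-138 + (3*1)*0)² = (-138 + 3*0)² = (-138 + 0)² = (-138)² = 19044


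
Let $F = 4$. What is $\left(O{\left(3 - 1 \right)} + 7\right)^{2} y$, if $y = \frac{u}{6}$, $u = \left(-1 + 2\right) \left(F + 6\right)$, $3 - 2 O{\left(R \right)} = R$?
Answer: $\frac{375}{4} \approx 93.75$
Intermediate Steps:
$O{\left(R \right)} = \frac{3}{2} - \frac{R}{2}$
$u = 10$ ($u = \left(-1 + 2\right) \left(4 + 6\right) = 1 \cdot 10 = 10$)
$y = \frac{5}{3}$ ($y = \frac{10}{6} = 10 \cdot \frac{1}{6} = \frac{5}{3} \approx 1.6667$)
$\left(O{\left(3 - 1 \right)} + 7\right)^{2} y = \left(\left(\frac{3}{2} - \frac{3 - 1}{2}\right) + 7\right)^{2} \cdot \frac{5}{3} = \left(\left(\frac{3}{2} - 1\right) + 7\right)^{2} \cdot \frac{5}{3} = \left(\frac{1}{2} + 7\right)^{2} \cdot \frac{5}{3} = \left(\frac{15}{2}\right)^{2} \cdot \frac{5}{3} = \frac{225}{4} \cdot \frac{5}{3} = \frac{375}{4}$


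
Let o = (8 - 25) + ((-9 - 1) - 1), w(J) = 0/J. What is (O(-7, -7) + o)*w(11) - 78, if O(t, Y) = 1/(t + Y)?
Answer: -78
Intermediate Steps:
w(J) = 0
O(t, Y) = 1/(Y + t)
o = -28 (o = -17 + (-10 - 1) = -17 - 11 = -28)
(O(-7, -7) + o)*w(11) - 78 = (1/(-7 - 7) - 28)*0 - 78 = (1/(-14) - 28)*0 - 78 = (-1/14 - 28)*0 - 78 = -393/14*0 - 78 = 0 - 78 = -78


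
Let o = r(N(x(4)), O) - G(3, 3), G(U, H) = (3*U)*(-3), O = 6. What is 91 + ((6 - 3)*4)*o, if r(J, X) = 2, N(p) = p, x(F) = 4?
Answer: 439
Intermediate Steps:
G(U, H) = -9*U
o = 29 (o = 2 - (-9)*3 = 2 - 1*(-27) = 2 + 27 = 29)
91 + ((6 - 3)*4)*o = 91 + ((6 - 3)*4)*29 = 91 + (3*4)*29 = 91 + 12*29 = 91 + 348 = 439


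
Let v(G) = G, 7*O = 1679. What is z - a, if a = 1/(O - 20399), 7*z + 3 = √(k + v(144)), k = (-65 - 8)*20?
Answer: -423293/987798 + 2*I*√329/7 ≈ -0.42852 + 5.1824*I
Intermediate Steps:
O = 1679/7 (O = (⅐)*1679 = 1679/7 ≈ 239.86)
k = -1460 (k = -73*20 = -1460)
z = -3/7 + 2*I*√329/7 (z = -3/7 + √(-1460 + 144)/7 = -3/7 + √(-1316)/7 = -3/7 + (2*I*√329)/7 = -3/7 + 2*I*√329/7 ≈ -0.42857 + 5.1824*I)
a = -7/141114 (a = 1/(1679/7 - 20399) = 1/(-141114/7) = -7/141114 ≈ -4.9605e-5)
z - a = (-3/7 + 2*I*√329/7) - 1*(-7/141114) = (-3/7 + 2*I*√329/7) + 7/141114 = -423293/987798 + 2*I*√329/7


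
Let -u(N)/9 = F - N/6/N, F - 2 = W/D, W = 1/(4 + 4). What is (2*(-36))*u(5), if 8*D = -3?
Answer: 972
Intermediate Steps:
D = -3/8 (D = (⅛)*(-3) = -3/8 ≈ -0.37500)
W = ⅛ (W = 1/8 = ⅛ ≈ 0.12500)
F = 5/3 (F = 2 + 1/(8*(-3/8)) = 2 + (⅛)*(-8/3) = 2 - ⅓ = 5/3 ≈ 1.6667)
u(N) = -27/2 (u(N) = -9*(5/3 - N/6/N) = -9*(5/3 - 1*⅙) = -9*(5/3 - ⅙) = -9*3/2 = -27/2)
(2*(-36))*u(5) = (2*(-36))*(-27/2) = -72*(-27/2) = 972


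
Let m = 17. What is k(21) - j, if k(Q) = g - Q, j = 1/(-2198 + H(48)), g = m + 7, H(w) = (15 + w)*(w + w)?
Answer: 11549/3850 ≈ 2.9997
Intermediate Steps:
H(w) = 2*w*(15 + w) (H(w) = (15 + w)*(2*w) = 2*w*(15 + w))
g = 24 (g = 17 + 7 = 24)
j = 1/3850 (j = 1/(-2198 + 2*48*(15 + 48)) = 1/(-2198 + 2*48*63) = 1/(-2198 + 6048) = 1/3850 ≈ 0.00025974)
k(Q) = 24 - Q
k(21) - j = (24 - 1*21) - 1*1/3850 = (24 - 21) - 1/3850 = 3 - 1/3850 = 11549/3850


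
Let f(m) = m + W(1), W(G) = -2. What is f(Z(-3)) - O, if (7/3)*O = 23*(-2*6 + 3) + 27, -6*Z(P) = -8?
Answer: 1606/21 ≈ 76.476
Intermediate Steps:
Z(P) = 4/3 (Z(P) = -1/6*(-8) = 4/3)
O = -540/7 (O = 3*(23*(-2*6 + 3) + 27)/7 = 3*(23*(-12 + 3) + 27)/7 = 3*(23*(-9) + 27)/7 = 3*(-207 + 27)/7 = (3/7)*(-180) = -540/7 ≈ -77.143)
f(m) = -2 + m (f(m) = m - 2 = -2 + m)
f(Z(-3)) - O = (-2 + 4/3) - 1*(-540/7) = -2/3 + 540/7 = 1606/21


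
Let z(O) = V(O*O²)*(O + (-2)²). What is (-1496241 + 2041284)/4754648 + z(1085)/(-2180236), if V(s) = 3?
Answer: 293197233783/2591563684232 ≈ 0.11314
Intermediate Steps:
z(O) = 12 + 3*O (z(O) = 3*(O + (-2)²) = 3*(O + 4) = 3*(4 + O) = 12 + 3*O)
(-1496241 + 2041284)/4754648 + z(1085)/(-2180236) = (-1496241 + 2041284)/4754648 + (12 + 3*1085)/(-2180236) = 545043*(1/4754648) + (12 + 3255)*(-1/2180236) = 545043/4754648 + 3267*(-1/2180236) = 545043/4754648 - 3267/2180236 = 293197233783/2591563684232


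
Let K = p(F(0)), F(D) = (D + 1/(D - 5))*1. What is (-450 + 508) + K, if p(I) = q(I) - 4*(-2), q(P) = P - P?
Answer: 66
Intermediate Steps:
q(P) = 0
F(D) = D + 1/(-5 + D) (F(D) = (D + 1/(-5 + D))*1 = D + 1/(-5 + D))
p(I) = 8 (p(I) = 0 - 4*(-2) = 0 + 8 = 8)
K = 8
(-450 + 508) + K = (-450 + 508) + 8 = 58 + 8 = 66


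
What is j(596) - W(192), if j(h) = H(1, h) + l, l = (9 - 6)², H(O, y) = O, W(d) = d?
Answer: -182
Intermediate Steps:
l = 9 (l = 3² = 9)
j(h) = 10 (j(h) = 1 + 9 = 10)
j(596) - W(192) = 10 - 1*192 = 10 - 192 = -182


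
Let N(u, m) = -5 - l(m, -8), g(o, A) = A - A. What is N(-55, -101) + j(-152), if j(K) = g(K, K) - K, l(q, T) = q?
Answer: 248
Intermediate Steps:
g(o, A) = 0
j(K) = -K (j(K) = 0 - K = -K)
N(u, m) = -5 - m
N(-55, -101) + j(-152) = (-5 - 1*(-101)) - 1*(-152) = (-5 + 101) + 152 = 96 + 152 = 248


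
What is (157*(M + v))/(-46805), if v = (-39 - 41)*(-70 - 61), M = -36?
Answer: -1639708/46805 ≈ -35.033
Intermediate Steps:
v = 10480 (v = -80*(-131) = 10480)
(157*(M + v))/(-46805) = (157*(-36 + 10480))/(-46805) = (157*10444)*(-1/46805) = 1639708*(-1/46805) = -1639708/46805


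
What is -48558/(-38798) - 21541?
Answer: -417849580/19399 ≈ -21540.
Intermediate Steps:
-48558/(-38798) - 21541 = -48558*(-1/38798) - 21541 = 24279/19399 - 21541 = -417849580/19399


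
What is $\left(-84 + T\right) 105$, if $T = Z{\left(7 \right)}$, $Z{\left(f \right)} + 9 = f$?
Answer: $-9030$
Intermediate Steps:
$Z{\left(f \right)} = -9 + f$
$T = -2$ ($T = -9 + 7 = -2$)
$\left(-84 + T\right) 105 = \left(-84 - 2\right) 105 = \left(-86\right) 105 = -9030$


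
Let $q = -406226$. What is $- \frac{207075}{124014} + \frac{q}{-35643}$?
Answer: $\frac{1302937483}{133946394} \approx 9.7273$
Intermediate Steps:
$- \frac{207075}{124014} + \frac{q}{-35643} = - \frac{207075}{124014} - \frac{406226}{-35643} = \left(-207075\right) \frac{1}{124014} - - \frac{406226}{35643} = - \frac{6275}{3758} + \frac{406226}{35643} = \frac{1302937483}{133946394}$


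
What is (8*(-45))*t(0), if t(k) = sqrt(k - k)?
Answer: 0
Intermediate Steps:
t(k) = 0 (t(k) = sqrt(0) = 0)
(8*(-45))*t(0) = (8*(-45))*0 = -360*0 = 0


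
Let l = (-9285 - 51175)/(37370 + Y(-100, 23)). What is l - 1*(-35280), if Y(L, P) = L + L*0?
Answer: 131482514/3727 ≈ 35278.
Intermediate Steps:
Y(L, P) = L (Y(L, P) = L + 0 = L)
l = -6046/3727 (l = (-9285 - 51175)/(37370 - 100) = -60460/37270 = -60460*1/37270 = -6046/3727 ≈ -1.6222)
l - 1*(-35280) = -6046/3727 - 1*(-35280) = -6046/3727 + 35280 = 131482514/3727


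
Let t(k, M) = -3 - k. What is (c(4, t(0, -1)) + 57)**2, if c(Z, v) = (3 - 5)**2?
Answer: 3721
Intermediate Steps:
c(Z, v) = 4 (c(Z, v) = (-2)**2 = 4)
(c(4, t(0, -1)) + 57)**2 = (4 + 57)**2 = 61**2 = 3721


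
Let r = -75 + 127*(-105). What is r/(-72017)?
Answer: 13410/72017 ≈ 0.18621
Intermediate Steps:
r = -13410 (r = -75 - 13335 = -13410)
r/(-72017) = -13410/(-72017) = -13410*(-1/72017) = 13410/72017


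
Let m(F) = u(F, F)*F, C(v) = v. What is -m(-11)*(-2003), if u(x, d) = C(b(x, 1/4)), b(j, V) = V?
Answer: -22033/4 ≈ -5508.3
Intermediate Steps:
u(x, d) = ¼ (u(x, d) = 1/4 = ¼)
m(F) = F/4
-m(-11)*(-2003) = -(-11)/4*(-2003) = -1*(-11/4)*(-2003) = (11/4)*(-2003) = -22033/4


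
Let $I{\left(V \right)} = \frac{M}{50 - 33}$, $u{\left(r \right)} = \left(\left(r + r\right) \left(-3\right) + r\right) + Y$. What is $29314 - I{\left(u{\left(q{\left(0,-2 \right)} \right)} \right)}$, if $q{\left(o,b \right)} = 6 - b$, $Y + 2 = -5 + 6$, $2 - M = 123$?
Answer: $\frac{498459}{17} \approx 29321.0$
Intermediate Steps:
$M = -121$ ($M = 2 - 123 = -121$)
$Y = -1$ ($Y = -2 + \left(-5 + 6\right) = -2 + 1 = -1$)
$u{\left(r \right)} = -1 - 5 r$ ($u{\left(r \right)} = \left(\left(r + r\right) \left(-3\right) + r\right) - 1 = \left(2 r \left(-3\right) + r\right) - 1 = \left(- 6 r + r\right) - 1 = - 5 r - 1 = -1 - 5 r$)
$I{\left(V \right)} = - \frac{121}{17}$ ($I{\left(V \right)} = - \frac{121}{50 - 33} = - \frac{121}{17}$)
$29314 - I{\left(u{\left(q{\left(0,-2 \right)} \right)} \right)} = 29314 - - \frac{121}{17} = 29314 + \frac{121}{17} = \frac{498459}{17}$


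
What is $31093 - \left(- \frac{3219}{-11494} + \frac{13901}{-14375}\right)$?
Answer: $\frac{5137493296219}{165226250} \approx 31094.0$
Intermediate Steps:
$31093 - \left(- \frac{3219}{-11494} + \frac{13901}{-14375}\right) = 31093 - \left(\left(-3219\right) \left(- \frac{1}{11494}\right) + 13901 \left(- \frac{1}{14375}\right)\right) = 31093 - \left(\frac{3219}{11494} - \frac{13901}{14375}\right) = 31093 - - \frac{113504969}{165226250} = 31093 + \frac{113504969}{165226250} = \frac{5137493296219}{165226250}$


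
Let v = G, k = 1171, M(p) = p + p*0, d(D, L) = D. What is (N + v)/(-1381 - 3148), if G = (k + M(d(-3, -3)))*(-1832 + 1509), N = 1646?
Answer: 375618/4529 ≈ 82.936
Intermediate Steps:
M(p) = p (M(p) = p + 0 = p)
G = -377264 (G = (1171 - 3)*(-1832 + 1509) = 1168*(-323) = -377264)
v = -377264
(N + v)/(-1381 - 3148) = (1646 - 377264)/(-1381 - 3148) = -375618/(-4529) = -375618*(-1/4529) = 375618/4529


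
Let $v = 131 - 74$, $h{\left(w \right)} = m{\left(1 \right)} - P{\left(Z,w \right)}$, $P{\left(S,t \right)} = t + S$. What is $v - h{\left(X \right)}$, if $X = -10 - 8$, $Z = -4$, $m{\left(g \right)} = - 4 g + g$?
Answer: $38$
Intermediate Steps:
$m{\left(g \right)} = - 3 g$
$X = -18$ ($X = -10 - 8 = -18$)
$P{\left(S,t \right)} = S + t$
$h{\left(w \right)} = 1 - w$ ($h{\left(w \right)} = \left(-3\right) 1 - \left(-4 + w\right) = -3 - \left(-4 + w\right) = 1 - w$)
$v = 57$ ($v = 131 - 74 = 57$)
$v - h{\left(X \right)} = 57 - \left(1 - -18\right) = 57 - \left(1 + 18\right) = 57 - 19 = 38$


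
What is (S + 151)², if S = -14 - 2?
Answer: 18225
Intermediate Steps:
S = -16
(S + 151)² = (-16 + 151)² = 135² = 18225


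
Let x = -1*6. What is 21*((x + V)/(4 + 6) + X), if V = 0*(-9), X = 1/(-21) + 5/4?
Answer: 253/20 ≈ 12.650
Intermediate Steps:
X = 101/84 (X = 1*(-1/21) + 5*(1/4) = -1/21 + 5/4 = 101/84 ≈ 1.2024)
x = -6
V = 0
21*((x + V)/(4 + 6) + X) = 21*((-6 + 0)/(4 + 6) + 101/84) = 21*(-6/10 + 101/84) = 21*(-6*1/10 + 101/84) = 21*(-3/5 + 101/84) = 21*(253/420) = 253/20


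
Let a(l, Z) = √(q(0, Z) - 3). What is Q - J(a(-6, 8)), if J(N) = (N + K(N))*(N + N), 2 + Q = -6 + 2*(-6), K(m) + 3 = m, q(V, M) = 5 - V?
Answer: -28 + 6*√2 ≈ -19.515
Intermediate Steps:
K(m) = -3 + m
a(l, Z) = √2 (a(l, Z) = √((5 - 1*0) - 3) = √((5 + 0) - 3) = √(5 - 3) = √2)
Q = -20 (Q = -2 + (-6 + 2*(-6)) = -2 + (-6 - 12) = -2 - 18 = -20)
J(N) = 2*N*(-3 + 2*N) (J(N) = (N + (-3 + N))*(N + N) = (-3 + 2*N)*(2*N) = 2*N*(-3 + 2*N))
Q - J(a(-6, 8)) = -20 - 2*√2*(-3 + 2*√2)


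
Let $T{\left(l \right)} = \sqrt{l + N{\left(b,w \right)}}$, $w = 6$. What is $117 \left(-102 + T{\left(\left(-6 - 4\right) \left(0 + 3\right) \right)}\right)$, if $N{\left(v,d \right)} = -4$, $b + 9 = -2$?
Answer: $-11934 + 117 i \sqrt{34} \approx -11934.0 + 682.22 i$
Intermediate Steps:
$b = -11$ ($b = -9 - 2 = -11$)
$T{\left(l \right)} = \sqrt{-4 + l}$ ($T{\left(l \right)} = \sqrt{l - 4} = \sqrt{-4 + l}$)
$117 \left(-102 + T{\left(\left(-6 - 4\right) \left(0 + 3\right) \right)}\right) = 117 \left(-102 + \sqrt{-4 + \left(-6 - 4\right) \left(0 + 3\right)}\right) = 117 \left(-102 + \sqrt{-4 - 30}\right) = 117 \left(-102 + \sqrt{-34}\right) = 117 \left(-102 + i \sqrt{34}\right) = -11934 + 117 i \sqrt{34}$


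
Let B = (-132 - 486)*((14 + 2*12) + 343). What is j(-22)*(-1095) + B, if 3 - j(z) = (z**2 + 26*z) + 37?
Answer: -294588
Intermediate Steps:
j(z) = -34 - z**2 - 26*z (j(z) = 3 - ((z**2 + 26*z) + 37) = 3 - (37 + z**2 + 26*z) = 3 + (-37 - z**2 - 26*z) = -34 - z**2 - 26*z)
B = -235458 (B = -618*((14 + 24) + 343) = -618*(38 + 343) = -618*381 = -235458)
j(-22)*(-1095) + B = (-34 - 1*(-22)**2 - 26*(-22))*(-1095) - 235458 = (-34 - 1*484 + 572)*(-1095) - 235458 = (-34 - 484 + 572)*(-1095) - 235458 = 54*(-1095) - 235458 = -59130 - 235458 = -294588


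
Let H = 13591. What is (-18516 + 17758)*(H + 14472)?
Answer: -21271754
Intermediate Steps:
(-18516 + 17758)*(H + 14472) = (-18516 + 17758)*(13591 + 14472) = -758*28063 = -21271754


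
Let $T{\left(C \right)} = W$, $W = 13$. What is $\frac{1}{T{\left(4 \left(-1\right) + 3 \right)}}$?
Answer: $\frac{1}{13} \approx 0.076923$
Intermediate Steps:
$T{\left(C \right)} = 13$
$\frac{1}{T{\left(4 \left(-1\right) + 3 \right)}} = \frac{1}{13}$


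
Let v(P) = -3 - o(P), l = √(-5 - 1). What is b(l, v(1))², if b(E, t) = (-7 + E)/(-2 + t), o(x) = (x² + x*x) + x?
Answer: (7 - I*√6)²/64 ≈ 0.67188 - 0.53583*I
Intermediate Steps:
o(x) = x + 2*x² (o(x) = (x² + x²) + x = 2*x² + x = x + 2*x²)
l = I*√6 (l = √(-6) = I*√6 ≈ 2.4495*I)
v(P) = -3 - P*(1 + 2*P)
b(E, t) = (-7 + E)/(-2 + t)
b(l, v(1))² = ((-7 + I*√6)/(-2 + (-3 - 1*1*(1 + 2*1))))² = ((-7 + I*√6)/(-2 + (-3 - 1*1*(1 + 2))))² = ((-7 + I*√6)/(-2 + (-3 - 1*1*3)))² = ((-7 + I*√6)/(-2 + (-3 - 3)))² = ((-7 + I*√6)/(-2 - 6))² = ((-7 + I*√6)/(-8))² = (-(-7 + I*√6)/8)² = (7/8 - I*√6/8)²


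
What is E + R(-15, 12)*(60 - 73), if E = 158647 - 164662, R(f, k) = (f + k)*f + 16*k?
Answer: -9096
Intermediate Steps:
R(f, k) = 16*k + f*(f + k) (R(f, k) = f*(f + k) + 16*k = 16*k + f*(f + k))
E = -6015
E + R(-15, 12)*(60 - 73) = -6015 + ((-15)² + 16*12 - 15*12)*(60 - 73) = -6015 + (225 + 192 - 180)*(-13) = -6015 + 237*(-13) = -6015 - 3081 = -9096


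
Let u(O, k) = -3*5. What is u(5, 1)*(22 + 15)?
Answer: -555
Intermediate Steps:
u(O, k) = -15
u(5, 1)*(22 + 15) = -15*(22 + 15) = -15*37 = -555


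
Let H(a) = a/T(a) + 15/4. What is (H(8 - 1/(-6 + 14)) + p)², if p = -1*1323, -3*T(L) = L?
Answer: 27973521/16 ≈ 1.7483e+6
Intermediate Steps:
T(L) = -L/3
p = -1323
H(a) = ¾ (H(a) = a/((-a/3)) + 15/4 = a*(-3/a) + 15*(¼) = -3 + 15/4 = ¾)
(H(8 - 1/(-6 + 14)) + p)² = (¾ - 1323)² = (-5289/4)² = 27973521/16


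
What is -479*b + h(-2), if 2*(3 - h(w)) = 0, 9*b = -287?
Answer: 137500/9 ≈ 15278.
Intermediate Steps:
b = -287/9 (b = (⅑)*(-287) = -287/9 ≈ -31.889)
h(w) = 3 (h(w) = 3 - ½*0 = 3 + 0 = 3)
-479*b + h(-2) = -479*(-287/9) + 3 = 137473/9 + 3 = 137500/9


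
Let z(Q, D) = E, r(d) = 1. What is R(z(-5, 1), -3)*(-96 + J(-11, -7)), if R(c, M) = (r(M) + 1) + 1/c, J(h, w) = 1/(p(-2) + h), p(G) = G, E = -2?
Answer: -3747/26 ≈ -144.12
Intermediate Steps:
z(Q, D) = -2
J(h, w) = 1/(-2 + h)
R(c, M) = 2 + 1/c (R(c, M) = (1 + 1) + 1/c = 2 + 1/c)
R(z(-5, 1), -3)*(-96 + J(-11, -7)) = (2 + 1/(-2))*(-96 + 1/(-2 - 11)) = (2 - 1/2)*(-96 + 1/(-13)) = 3*(-96 - 1/13)/2 = (3/2)*(-1249/13) = -3747/26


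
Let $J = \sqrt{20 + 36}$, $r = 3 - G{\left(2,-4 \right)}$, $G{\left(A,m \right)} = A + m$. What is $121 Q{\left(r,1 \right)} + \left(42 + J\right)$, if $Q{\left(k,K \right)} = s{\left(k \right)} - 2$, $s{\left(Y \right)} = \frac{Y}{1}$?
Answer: $405 + 2 \sqrt{14} \approx 412.48$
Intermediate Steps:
$r = 5$ ($r = 3 - \left(2 - 4\right) = 3 - -2 = 3 + 2 = 5$)
$s{\left(Y \right)} = Y$ ($s{\left(Y \right)} = Y 1 = Y$)
$J = 2 \sqrt{14}$ ($J = \sqrt{56} = 2 \sqrt{14} \approx 7.4833$)
$Q{\left(k,K \right)} = -2 + k$ ($Q{\left(k,K \right)} = k - 2 = -2 + k$)
$121 Q{\left(r,1 \right)} + \left(42 + J\right) = 121 \left(-2 + 5\right) + \left(42 + 2 \sqrt{14}\right) = 121 \cdot 3 + \left(42 + 2 \sqrt{14}\right) = 363 + \left(42 + 2 \sqrt{14}\right) = 405 + 2 \sqrt{14}$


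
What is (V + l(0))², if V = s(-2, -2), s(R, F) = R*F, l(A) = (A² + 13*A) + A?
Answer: 16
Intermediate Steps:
l(A) = A² + 14*A
s(R, F) = F*R
V = 4 (V = -2*(-2) = 4)
(V + l(0))² = (4 + 0*(14 + 0))² = (4 + 0*14)² = (4 + 0)² = 4² = 16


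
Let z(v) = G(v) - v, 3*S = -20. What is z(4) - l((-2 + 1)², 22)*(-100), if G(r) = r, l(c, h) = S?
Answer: -2000/3 ≈ -666.67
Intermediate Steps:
S = -20/3 (S = (⅓)*(-20) = -20/3 ≈ -6.6667)
l(c, h) = -20/3
z(v) = 0 (z(v) = v - v = 0)
z(4) - l((-2 + 1)², 22)*(-100) = 0 - (-20)*(-100)/3 = 0 - 1*2000/3 = 0 - 2000/3 = -2000/3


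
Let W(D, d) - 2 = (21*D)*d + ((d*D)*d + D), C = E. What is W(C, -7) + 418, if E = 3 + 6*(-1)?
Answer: 711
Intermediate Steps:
E = -3 (E = 3 - 6 = -3)
C = -3
W(D, d) = 2 + D + D*d² + 21*D*d (W(D, d) = 2 + ((21*D)*d + ((d*D)*d + D)) = 2 + (21*D*d + ((D*d)*d + D)) = 2 + (21*D*d + (D*d² + D)) = 2 + (21*D*d + (D + D*d²)) = 2 + (D + D*d² + 21*D*d) = 2 + D + D*d² + 21*D*d)
W(C, -7) + 418 = (2 - 3 - 3*(-7)² + 21*(-3)*(-7)) + 418 = (2 - 3 - 3*49 + 441) + 418 = (2 - 3 - 147 + 441) + 418 = 293 + 418 = 711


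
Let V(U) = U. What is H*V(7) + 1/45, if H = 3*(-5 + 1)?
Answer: -3779/45 ≈ -83.978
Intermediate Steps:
H = -12 (H = 3*(-4) = -12)
H*V(7) + 1/45 = -12*7 + 1/45 = -84 + 1/45 = -3779/45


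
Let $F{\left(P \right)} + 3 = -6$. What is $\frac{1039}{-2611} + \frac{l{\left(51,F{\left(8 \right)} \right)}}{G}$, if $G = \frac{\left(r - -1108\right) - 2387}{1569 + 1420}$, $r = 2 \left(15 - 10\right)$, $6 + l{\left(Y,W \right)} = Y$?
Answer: $- \frac{39167894}{368151} \approx -106.39$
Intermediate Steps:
$F{\left(P \right)} = -9$ ($F{\left(P \right)} = -3 - 6 = -9$)
$l{\left(Y,W \right)} = -6 + Y$
$r = 10$ ($r = 2 \cdot 5 = 10$)
$G = - \frac{1269}{2989}$ ($G = \frac{\left(10 - -1108\right) - 2387}{1569 + 1420} = \frac{\left(10 + 1108\right) - 2387}{2989} = \left(1118 - 2387\right) \frac{1}{2989} = \left(-1269\right) \frac{1}{2989} = - \frac{1269}{2989} \approx -0.42456$)
$\frac{1039}{-2611} + \frac{l{\left(51,F{\left(8 \right)} \right)}}{G} = \frac{1039}{-2611} + \frac{-6 + 51}{- \frac{1269}{2989}} = 1039 \left(- \frac{1}{2611}\right) + 45 \left(- \frac{2989}{1269}\right) = - \frac{1039}{2611} - \frac{14945}{141} = - \frac{39167894}{368151}$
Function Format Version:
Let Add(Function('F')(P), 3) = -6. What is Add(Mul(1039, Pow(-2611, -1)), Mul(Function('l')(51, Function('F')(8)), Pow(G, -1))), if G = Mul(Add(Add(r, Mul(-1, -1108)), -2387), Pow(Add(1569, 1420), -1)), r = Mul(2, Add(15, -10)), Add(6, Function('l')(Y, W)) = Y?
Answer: Rational(-39167894, 368151) ≈ -106.39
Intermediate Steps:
Function('F')(P) = -9 (Function('F')(P) = Add(-3, -6) = -9)
Function('l')(Y, W) = Add(-6, Y)
r = 10 (r = Mul(2, 5) = 10)
G = Rational(-1269, 2989) (G = Mul(Add(Add(10, Mul(-1, -1108)), -2387), Pow(Add(1569, 1420), -1)) = Mul(Add(Add(10, 1108), -2387), Pow(2989, -1)) = Mul(Add(1118, -2387), Rational(1, 2989)) = Mul(-1269, Rational(1, 2989)) = Rational(-1269, 2989) ≈ -0.42456)
Add(Mul(1039, Pow(-2611, -1)), Mul(Function('l')(51, Function('F')(8)), Pow(G, -1))) = Add(Mul(1039, Pow(-2611, -1)), Mul(Add(-6, 51), Pow(Rational(-1269, 2989), -1))) = Add(Mul(1039, Rational(-1, 2611)), Mul(45, Rational(-2989, 1269))) = Add(Rational(-1039, 2611), Rational(-14945, 141)) = Rational(-39167894, 368151)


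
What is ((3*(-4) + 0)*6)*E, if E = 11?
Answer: -792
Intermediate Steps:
((3*(-4) + 0)*6)*E = ((3*(-4) + 0)*6)*11 = ((-12 + 0)*6)*11 = -12*6*11 = -72*11 = -792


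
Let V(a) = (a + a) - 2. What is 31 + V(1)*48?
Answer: 31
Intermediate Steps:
V(a) = -2 + 2*a (V(a) = 2*a - 2 = -2 + 2*a)
31 + V(1)*48 = 31 + (-2 + 2*1)*48 = 31 + (-2 + 2)*48 = 31 + 0*48 = 31 + 0 = 31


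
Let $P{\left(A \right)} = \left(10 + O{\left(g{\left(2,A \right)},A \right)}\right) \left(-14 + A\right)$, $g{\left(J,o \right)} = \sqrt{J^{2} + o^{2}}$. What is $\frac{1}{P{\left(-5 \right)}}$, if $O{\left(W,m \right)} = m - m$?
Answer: $- \frac{1}{190} \approx -0.0052632$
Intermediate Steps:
$O{\left(W,m \right)} = 0$
$P{\left(A \right)} = -140 + 10 A$ ($P{\left(A \right)} = \left(10 + 0\right) \left(-14 + A\right) = 10 \left(-14 + A\right) = -140 + 10 A$)
$\frac{1}{P{\left(-5 \right)}} = \frac{1}{-140 + 10 \left(-5\right)} = \frac{1}{-140 - 50} = \frac{1}{-190} = - \frac{1}{190}$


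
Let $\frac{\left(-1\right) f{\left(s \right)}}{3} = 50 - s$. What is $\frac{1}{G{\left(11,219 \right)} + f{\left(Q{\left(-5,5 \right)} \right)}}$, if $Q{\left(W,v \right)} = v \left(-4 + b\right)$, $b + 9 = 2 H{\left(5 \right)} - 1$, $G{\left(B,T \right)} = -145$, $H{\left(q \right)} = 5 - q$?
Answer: $- \frac{1}{505} \approx -0.0019802$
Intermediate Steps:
$b = -10$ ($b = -9 - \left(1 - 2 \left(5 - 5\right)\right) = -9 + \left(2 \cdot 0 - 1\right) = -9 + \left(0 - 1\right) = -9 - 1 = -10$)
$Q{\left(W,v \right)} = - 14 v$ ($Q{\left(W,v \right)} = v \left(-4 - 10\right) = v \left(-14\right) = - 14 v$)
$f{\left(s \right)} = -150 + 3 s$ ($f{\left(s \right)} = - 3 \left(50 - s\right) = -150 + 3 s$)
$\frac{1}{G{\left(11,219 \right)} + f{\left(Q{\left(-5,5 \right)} \right)}} = \frac{1}{-145 + \left(-150 + 3 \left(\left(-14\right) 5\right)\right)} = \frac{1}{-145 + \left(-150 + 3 \left(-70\right)\right)} = \frac{1}{-145 - 360} = \frac{1}{-505} = - \frac{1}{505}$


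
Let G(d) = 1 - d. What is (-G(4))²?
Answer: 9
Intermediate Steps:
(-G(4))² = (-(1 - 1*4))² = (-(1 - 4))² = (-1*(-3))² = 3² = 9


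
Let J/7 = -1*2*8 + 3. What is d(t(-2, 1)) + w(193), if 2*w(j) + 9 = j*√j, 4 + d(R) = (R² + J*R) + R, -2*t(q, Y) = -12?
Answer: -1025/2 + 193*√193/2 ≈ 828.12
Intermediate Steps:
t(q, Y) = 6 (t(q, Y) = -½*(-12) = 6)
J = -91 (J = 7*(-1*2*8 + 3) = 7*(-2*8 + 3) = 7*(-16 + 3) = 7*(-13) = -91)
d(R) = -4 + R² - 90*R (d(R) = -4 + ((R² - 91*R) + R) = -4 + (R² - 90*R) = -4 + R² - 90*R)
w(j) = -9/2 + j^(3/2)/2 (w(j) = -9/2 + (j*√j)/2 = -9/2 + j^(3/2)/2)
d(t(-2, 1)) + w(193) = (-4 + 6² - 90*6) + (-9/2 + 193^(3/2)/2) = (-4 + 36 - 540) + (-9/2 + (193*√193)/2) = -508 + (-9/2 + 193*√193/2) = -1025/2 + 193*√193/2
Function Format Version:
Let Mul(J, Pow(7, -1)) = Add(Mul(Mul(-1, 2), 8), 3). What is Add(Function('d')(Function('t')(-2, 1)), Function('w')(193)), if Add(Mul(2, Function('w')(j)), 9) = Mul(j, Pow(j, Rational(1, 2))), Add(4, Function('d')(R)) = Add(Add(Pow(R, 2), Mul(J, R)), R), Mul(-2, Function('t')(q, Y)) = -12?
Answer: Add(Rational(-1025, 2), Mul(Rational(193, 2), Pow(193, Rational(1, 2)))) ≈ 828.12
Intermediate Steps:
Function('t')(q, Y) = 6 (Function('t')(q, Y) = Mul(Rational(-1, 2), -12) = 6)
J = -91 (J = Mul(7, Add(Mul(Mul(-1, 2), 8), 3)) = Mul(7, Add(Mul(-2, 8), 3)) = Mul(7, Add(-16, 3)) = Mul(7, -13) = -91)
Function('d')(R) = Add(-4, Pow(R, 2), Mul(-90, R)) (Function('d')(R) = Add(-4, Add(Add(Pow(R, 2), Mul(-91, R)), R)) = Add(-4, Add(Pow(R, 2), Mul(-90, R))) = Add(-4, Pow(R, 2), Mul(-90, R)))
Function('w')(j) = Add(Rational(-9, 2), Mul(Rational(1, 2), Pow(j, Rational(3, 2)))) (Function('w')(j) = Add(Rational(-9, 2), Mul(Rational(1, 2), Mul(j, Pow(j, Rational(1, 2))))) = Add(Rational(-9, 2), Mul(Rational(1, 2), Pow(j, Rational(3, 2)))))
Add(Function('d')(Function('t')(-2, 1)), Function('w')(193)) = Add(Add(-4, Pow(6, 2), Mul(-90, 6)), Add(Rational(-9, 2), Mul(Rational(1, 2), Pow(193, Rational(3, 2))))) = Add(Add(-4, 36, -540), Add(Rational(-9, 2), Mul(Rational(1, 2), Mul(193, Pow(193, Rational(1, 2)))))) = Add(-508, Add(Rational(-9, 2), Mul(Rational(193, 2), Pow(193, Rational(1, 2))))) = Add(Rational(-1025, 2), Mul(Rational(193, 2), Pow(193, Rational(1, 2))))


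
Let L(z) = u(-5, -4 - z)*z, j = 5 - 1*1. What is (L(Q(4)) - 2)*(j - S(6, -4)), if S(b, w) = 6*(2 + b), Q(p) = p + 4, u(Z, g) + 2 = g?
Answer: 5016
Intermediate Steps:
u(Z, g) = -2 + g
Q(p) = 4 + p
S(b, w) = 12 + 6*b
j = 4 (j = 5 - 1 = 4)
L(z) = z*(-6 - z) (L(z) = (-2 + (-4 - z))*z = (-6 - z)*z = z*(-6 - z))
(L(Q(4)) - 2)*(j - S(6, -4)) = (-(4 + 4)*(6 + (4 + 4)) - 2)*(4 - (12 + 6*6)) = (-1*8*(6 + 8) - 2)*(4 - (12 + 36)) = (-1*8*14 - 2)*(4 - 1*48) = (-112 - 2)*(4 - 48) = -114*(-44) = 5016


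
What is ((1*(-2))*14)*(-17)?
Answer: 476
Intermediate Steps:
((1*(-2))*14)*(-17) = -2*14*(-17) = -28*(-17) = 476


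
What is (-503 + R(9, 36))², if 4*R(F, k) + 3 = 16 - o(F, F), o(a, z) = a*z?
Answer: 270400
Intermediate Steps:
R(F, k) = 13/4 - F²/4 (R(F, k) = -¾ + (16 - F*F)/4 = -¾ + (16 - F²)/4 = -¾ + (4 - F²/4) = 13/4 - F²/4)
(-503 + R(9, 36))² = (-503 + (13/4 - ¼*9²))² = (-503 + (13/4 - ¼*81))² = (-503 + (13/4 - 81/4))² = (-503 - 17)² = (-520)² = 270400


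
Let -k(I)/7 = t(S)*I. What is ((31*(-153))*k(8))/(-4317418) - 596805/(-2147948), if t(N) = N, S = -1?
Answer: 20436161181/60218112716 ≈ 0.33937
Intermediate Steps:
k(I) = 7*I (k(I) = -(-7)*I = 7*I)
((31*(-153))*k(8))/(-4317418) - 596805/(-2147948) = ((31*(-153))*(7*8))/(-4317418) - 596805/(-2147948) = -4743*56*(-1/4317418) - 596805*(-1/2147948) = -265608*(-1/4317418) + 54255/195268 = 18972/308387 + 54255/195268 = 20436161181/60218112716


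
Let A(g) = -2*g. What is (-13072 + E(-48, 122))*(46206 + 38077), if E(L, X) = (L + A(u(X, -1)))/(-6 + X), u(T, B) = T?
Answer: -31956826563/29 ≈ -1.1020e+9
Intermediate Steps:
E(L, X) = (L - 2*X)/(-6 + X)
(-13072 + E(-48, 122))*(46206 + 38077) = (-13072 + (-48 - 2*122)/(-6 + 122))*(46206 + 38077) = (-13072 + (-48 - 244)/116)*84283 = (-13072 + (1/116)*(-292))*84283 = (-13072 - 73/29)*84283 = -379161/29*84283 = -31956826563/29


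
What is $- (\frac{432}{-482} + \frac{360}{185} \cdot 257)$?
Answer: $- \frac{4451472}{8917} \approx -499.21$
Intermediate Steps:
$- (\frac{432}{-482} + \frac{360}{185} \cdot 257) = - (432 \left(- \frac{1}{482}\right) + 360 \cdot \frac{1}{185} \cdot 257) = - (- \frac{216}{241} + \frac{72}{37} \cdot 257) = - (- \frac{216}{241} + \frac{18504}{37}) = \left(-1\right) \frac{4451472}{8917} = - \frac{4451472}{8917}$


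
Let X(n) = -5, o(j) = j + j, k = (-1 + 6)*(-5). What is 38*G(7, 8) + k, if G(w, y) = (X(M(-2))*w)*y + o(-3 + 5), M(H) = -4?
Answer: -10513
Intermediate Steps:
k = -25 (k = 5*(-5) = -25)
o(j) = 2*j
G(w, y) = 4 - 5*w*y (G(w, y) = (-5*w)*y + 2*(-3 + 5) = -5*w*y + 2*2 = -5*w*y + 4 = 4 - 5*w*y)
38*G(7, 8) + k = 38*(4 - 5*7*8) - 25 = 38*(4 - 280) - 25 = 38*(-276) - 25 = -10488 - 25 = -10513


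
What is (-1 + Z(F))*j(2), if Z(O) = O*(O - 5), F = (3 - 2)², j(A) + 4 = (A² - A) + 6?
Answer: -20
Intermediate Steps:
j(A) = 2 + A² - A (j(A) = -4 + ((A² - A) + 6) = -4 + (6 + A² - A) = 2 + A² - A)
F = 1 (F = 1² = 1)
Z(O) = O*(-5 + O)
(-1 + Z(F))*j(2) = (-1 + 1*(-5 + 1))*(2 + 2² - 1*2) = (-1 + 1*(-4))*(2 + 4 - 2) = (-1 - 4)*4 = -5*4 = -20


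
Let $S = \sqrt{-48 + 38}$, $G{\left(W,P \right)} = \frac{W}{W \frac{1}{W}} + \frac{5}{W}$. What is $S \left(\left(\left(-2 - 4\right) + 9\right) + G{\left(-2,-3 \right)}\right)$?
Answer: $- \frac{3 i \sqrt{10}}{2} \approx - 4.7434 i$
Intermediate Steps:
$G{\left(W,P \right)} = W + \frac{5}{W}$ ($G{\left(W,P \right)} = \frac{W}{1} + \frac{5}{W} = W 1 + \frac{5}{W} = W + \frac{5}{W}$)
$S = i \sqrt{10}$ ($S = \sqrt{-10} = i \sqrt{10} \approx 3.1623 i$)
$S \left(\left(\left(-2 - 4\right) + 9\right) + G{\left(-2,-3 \right)}\right) = i \sqrt{10} \left(\left(\left(-2 - 4\right) + 9\right) + \left(-2 + \frac{5}{-2}\right)\right) = i \sqrt{10} \left(\left(-6 + 9\right) + \left(-2 + 5 \left(- \frac{1}{2}\right)\right)\right) = i \sqrt{10} \left(3 - \frac{9}{2}\right) = i \sqrt{10} \left(- \frac{3}{2}\right) = - \frac{3 i \sqrt{10}}{2}$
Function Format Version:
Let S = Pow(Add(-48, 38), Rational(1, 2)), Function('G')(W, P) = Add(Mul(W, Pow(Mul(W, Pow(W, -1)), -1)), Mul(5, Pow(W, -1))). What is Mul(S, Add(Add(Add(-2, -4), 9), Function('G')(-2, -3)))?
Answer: Mul(Rational(-3, 2), I, Pow(10, Rational(1, 2))) ≈ Mul(-4.7434, I)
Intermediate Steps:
Function('G')(W, P) = Add(W, Mul(5, Pow(W, -1))) (Function('G')(W, P) = Add(Mul(W, Pow(1, -1)), Mul(5, Pow(W, -1))) = Add(Mul(W, 1), Mul(5, Pow(W, -1))) = Add(W, Mul(5, Pow(W, -1))))
S = Mul(I, Pow(10, Rational(1, 2))) (S = Pow(-10, Rational(1, 2)) = Mul(I, Pow(10, Rational(1, 2))) ≈ Mul(3.1623, I))
Mul(S, Add(Add(Add(-2, -4), 9), Function('G')(-2, -3))) = Mul(Mul(I, Pow(10, Rational(1, 2))), Add(Add(Add(-2, -4), 9), Add(-2, Mul(5, Pow(-2, -1))))) = Mul(Mul(I, Pow(10, Rational(1, 2))), Add(Add(-6, 9), Add(-2, Mul(5, Rational(-1, 2))))) = Mul(Mul(I, Pow(10, Rational(1, 2))), Add(3, Add(-2, Rational(-5, 2)))) = Mul(Mul(I, Pow(10, Rational(1, 2))), Add(3, Rational(-9, 2))) = Mul(Mul(I, Pow(10, Rational(1, 2))), Rational(-3, 2)) = Mul(Rational(-3, 2), I, Pow(10, Rational(1, 2)))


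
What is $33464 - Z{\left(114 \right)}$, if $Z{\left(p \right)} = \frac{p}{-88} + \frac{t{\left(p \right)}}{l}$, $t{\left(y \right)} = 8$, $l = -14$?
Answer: $\frac{10307487}{308} \approx 33466.0$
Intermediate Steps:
$Z{\left(p \right)} = - \frac{4}{7} - \frac{p}{88}$ ($Z{\left(p \right)} = \frac{p}{-88} + \frac{8}{-14} = p \left(- \frac{1}{88}\right) + 8 \left(- \frac{1}{14}\right) = - \frac{p}{88} - \frac{4}{7} = - \frac{4}{7} - \frac{p}{88}$)
$33464 - Z{\left(114 \right)} = 33464 - \left(- \frac{4}{7} - \frac{57}{44}\right) = 33464 - - \frac{575}{308} = 33464 + \frac{575}{308} = \frac{10307487}{308}$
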